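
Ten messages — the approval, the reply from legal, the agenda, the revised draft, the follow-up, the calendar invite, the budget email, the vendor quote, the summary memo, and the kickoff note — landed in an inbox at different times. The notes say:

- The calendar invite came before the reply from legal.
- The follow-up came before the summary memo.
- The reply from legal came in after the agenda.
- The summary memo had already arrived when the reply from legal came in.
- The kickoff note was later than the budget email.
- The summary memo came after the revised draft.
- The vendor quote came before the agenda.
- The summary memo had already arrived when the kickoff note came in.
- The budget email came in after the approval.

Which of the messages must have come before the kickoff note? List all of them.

Directly stated before the kickoff note: the budget email and the summary memo.
The approval reaches the kickoff note via the approval → the budget email → the kickoff note.
The follow-up reaches the kickoff note via the follow-up → the summary memo → the kickoff note.
The revised draft reaches the kickoff note via the revised draft → the summary memo → the kickoff note.

the approval, the budget email, the follow-up, the revised draft, the summary memo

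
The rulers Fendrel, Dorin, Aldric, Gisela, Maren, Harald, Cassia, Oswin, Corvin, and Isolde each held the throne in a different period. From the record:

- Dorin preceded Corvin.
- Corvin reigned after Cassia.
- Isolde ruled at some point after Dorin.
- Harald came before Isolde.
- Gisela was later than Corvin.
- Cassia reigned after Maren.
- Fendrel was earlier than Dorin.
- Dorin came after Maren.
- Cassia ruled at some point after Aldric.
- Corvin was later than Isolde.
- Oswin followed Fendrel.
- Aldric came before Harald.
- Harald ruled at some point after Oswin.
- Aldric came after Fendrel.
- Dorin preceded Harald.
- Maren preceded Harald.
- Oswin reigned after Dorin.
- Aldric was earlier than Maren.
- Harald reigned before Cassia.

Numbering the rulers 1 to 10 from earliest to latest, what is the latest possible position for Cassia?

8

Cassia must come before Corvin and Gisela — 2 rulers forced after them.
Everything else can be placed before Cassia in some valid order, so Cassia can sit as late as position 10 − 2 = 8.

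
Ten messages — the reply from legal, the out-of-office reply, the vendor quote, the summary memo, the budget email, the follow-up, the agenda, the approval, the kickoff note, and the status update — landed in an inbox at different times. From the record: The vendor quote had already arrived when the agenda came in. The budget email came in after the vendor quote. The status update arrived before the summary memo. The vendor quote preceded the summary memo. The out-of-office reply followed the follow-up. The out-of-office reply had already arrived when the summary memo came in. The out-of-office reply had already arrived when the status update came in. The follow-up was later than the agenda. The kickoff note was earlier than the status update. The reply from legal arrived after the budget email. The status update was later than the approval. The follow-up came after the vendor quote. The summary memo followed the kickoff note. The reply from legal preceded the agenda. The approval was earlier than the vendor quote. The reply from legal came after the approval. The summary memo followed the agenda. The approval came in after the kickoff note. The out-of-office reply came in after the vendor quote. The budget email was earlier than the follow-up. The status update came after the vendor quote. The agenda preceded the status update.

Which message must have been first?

the kickoff note

The kickoff note has a chain of constraints placing it before every other message, so the kickoff note must be first.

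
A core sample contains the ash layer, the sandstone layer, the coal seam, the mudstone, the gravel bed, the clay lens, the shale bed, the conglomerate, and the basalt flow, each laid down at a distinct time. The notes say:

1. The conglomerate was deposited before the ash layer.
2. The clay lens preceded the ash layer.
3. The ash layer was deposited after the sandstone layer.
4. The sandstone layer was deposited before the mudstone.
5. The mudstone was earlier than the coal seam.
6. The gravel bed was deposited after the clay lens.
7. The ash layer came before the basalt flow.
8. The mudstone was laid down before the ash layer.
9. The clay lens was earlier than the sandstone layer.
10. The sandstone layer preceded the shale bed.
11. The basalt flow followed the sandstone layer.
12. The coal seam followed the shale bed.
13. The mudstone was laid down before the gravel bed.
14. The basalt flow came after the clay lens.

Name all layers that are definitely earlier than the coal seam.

Directly stated before the coal seam: the mudstone and the shale bed.
The clay lens reaches the coal seam via the clay lens → the sandstone layer → the mudstone → the coal seam.
The sandstone layer reaches the coal seam via the sandstone layer → the mudstone → the coal seam.
No chain forces the conglomerate (or any of the others) ahead of the coal seam.

the clay lens, the mudstone, the sandstone layer, the shale bed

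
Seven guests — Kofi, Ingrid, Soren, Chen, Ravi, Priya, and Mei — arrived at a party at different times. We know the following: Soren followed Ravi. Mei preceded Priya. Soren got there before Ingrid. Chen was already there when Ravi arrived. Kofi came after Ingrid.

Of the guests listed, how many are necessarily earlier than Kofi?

4

Directly stated before Kofi: Ingrid.
Chen reaches Kofi via Chen → Ravi → Soren → Ingrid → Kofi.
Ravi reaches Kofi via Ravi → Soren → Ingrid → Kofi.
Soren reaches Kofi via Soren → Ingrid → Kofi.
No chain forces Mei (or any of the others) ahead of Kofi.
That's Chen, Ingrid, Ravi, and Soren — 4 in all.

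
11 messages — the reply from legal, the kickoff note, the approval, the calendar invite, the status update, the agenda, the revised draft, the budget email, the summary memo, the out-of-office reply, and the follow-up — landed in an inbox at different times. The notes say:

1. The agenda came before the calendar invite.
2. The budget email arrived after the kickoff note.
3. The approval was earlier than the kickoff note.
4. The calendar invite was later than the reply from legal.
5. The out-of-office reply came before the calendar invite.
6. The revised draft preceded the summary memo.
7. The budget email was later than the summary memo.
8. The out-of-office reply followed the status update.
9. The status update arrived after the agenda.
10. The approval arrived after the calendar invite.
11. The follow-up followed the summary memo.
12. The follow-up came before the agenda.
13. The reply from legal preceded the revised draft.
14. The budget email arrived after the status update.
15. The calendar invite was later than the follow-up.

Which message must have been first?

the reply from legal

The reply from legal has a chain of constraints placing it before every other message, so the reply from legal must be first.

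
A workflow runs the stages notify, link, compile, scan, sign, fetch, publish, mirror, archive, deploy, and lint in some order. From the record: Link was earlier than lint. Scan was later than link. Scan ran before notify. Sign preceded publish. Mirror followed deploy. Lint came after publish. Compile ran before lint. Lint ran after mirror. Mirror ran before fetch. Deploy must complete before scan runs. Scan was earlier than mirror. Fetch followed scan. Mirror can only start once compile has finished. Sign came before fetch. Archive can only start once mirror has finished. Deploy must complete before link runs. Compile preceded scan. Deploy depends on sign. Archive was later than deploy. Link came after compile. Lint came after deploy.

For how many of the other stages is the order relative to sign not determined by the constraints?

1

Forced after sign: archive, deploy, fetch, link, lint, mirror, notify, publish, and scan.
That leaves compile with no forced order relative to sign — 1.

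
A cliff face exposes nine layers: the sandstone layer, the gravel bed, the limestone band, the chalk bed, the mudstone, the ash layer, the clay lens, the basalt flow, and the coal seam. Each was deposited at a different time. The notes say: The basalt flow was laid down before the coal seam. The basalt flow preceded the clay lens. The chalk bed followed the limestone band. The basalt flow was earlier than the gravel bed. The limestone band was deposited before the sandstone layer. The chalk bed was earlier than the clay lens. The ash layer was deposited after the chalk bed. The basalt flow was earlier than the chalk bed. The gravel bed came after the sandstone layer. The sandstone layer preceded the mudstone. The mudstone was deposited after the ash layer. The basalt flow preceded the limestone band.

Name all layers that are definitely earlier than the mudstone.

Directly stated before the mudstone: the ash layer and the sandstone layer.
The basalt flow reaches the mudstone via the basalt flow → the chalk bed → the ash layer → the mudstone.
The chalk bed reaches the mudstone via the chalk bed → the ash layer → the mudstone.
The limestone band reaches the mudstone via the limestone band → the sandstone layer → the mudstone.
No chain forces the gravel bed (or any of the others) ahead of the mudstone.

the ash layer, the basalt flow, the chalk bed, the limestone band, the sandstone layer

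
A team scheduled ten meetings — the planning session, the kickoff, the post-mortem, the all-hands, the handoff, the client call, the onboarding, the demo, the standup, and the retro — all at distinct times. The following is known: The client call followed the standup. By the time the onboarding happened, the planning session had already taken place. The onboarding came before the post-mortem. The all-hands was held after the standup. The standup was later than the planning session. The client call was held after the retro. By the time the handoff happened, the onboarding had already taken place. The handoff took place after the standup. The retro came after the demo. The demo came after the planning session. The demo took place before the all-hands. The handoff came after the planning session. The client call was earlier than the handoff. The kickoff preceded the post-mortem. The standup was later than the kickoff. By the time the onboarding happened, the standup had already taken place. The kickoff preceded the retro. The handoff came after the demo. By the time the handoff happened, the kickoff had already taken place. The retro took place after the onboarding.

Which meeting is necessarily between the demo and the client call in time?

the retro

Tracing the constraints gives the demo → the retro → the client call, so the retro sits after the demo and before the client call.
No other meeting is forced both after the demo and before the client call.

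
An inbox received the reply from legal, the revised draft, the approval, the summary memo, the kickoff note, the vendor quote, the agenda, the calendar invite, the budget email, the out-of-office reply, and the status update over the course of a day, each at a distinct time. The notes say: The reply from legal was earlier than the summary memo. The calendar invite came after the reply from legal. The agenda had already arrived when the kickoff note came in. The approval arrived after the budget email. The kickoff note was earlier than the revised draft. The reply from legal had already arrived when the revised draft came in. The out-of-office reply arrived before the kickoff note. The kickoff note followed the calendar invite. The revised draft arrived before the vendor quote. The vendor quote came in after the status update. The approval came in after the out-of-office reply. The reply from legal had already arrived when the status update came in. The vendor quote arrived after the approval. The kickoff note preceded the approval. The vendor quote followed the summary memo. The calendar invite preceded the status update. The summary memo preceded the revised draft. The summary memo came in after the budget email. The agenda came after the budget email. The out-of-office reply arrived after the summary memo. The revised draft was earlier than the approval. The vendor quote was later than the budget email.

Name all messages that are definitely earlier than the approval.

the agenda, the budget email, the calendar invite, the kickoff note, the out-of-office reply, the reply from legal, the revised draft, the summary memo

Directly stated before the approval: the budget email, the kickoff note, the out-of-office reply, and the revised draft.
The agenda reaches the approval via the agenda → the kickoff note → the approval.
The calendar invite reaches the approval via the calendar invite → the kickoff note → the approval.
The reply from legal reaches the approval via the reply from legal → the revised draft → the approval.
Likewise the summary memo reaches the approval by chaining the stated constraints.
No chain forces the vendor quote (or any of the others) ahead of the approval.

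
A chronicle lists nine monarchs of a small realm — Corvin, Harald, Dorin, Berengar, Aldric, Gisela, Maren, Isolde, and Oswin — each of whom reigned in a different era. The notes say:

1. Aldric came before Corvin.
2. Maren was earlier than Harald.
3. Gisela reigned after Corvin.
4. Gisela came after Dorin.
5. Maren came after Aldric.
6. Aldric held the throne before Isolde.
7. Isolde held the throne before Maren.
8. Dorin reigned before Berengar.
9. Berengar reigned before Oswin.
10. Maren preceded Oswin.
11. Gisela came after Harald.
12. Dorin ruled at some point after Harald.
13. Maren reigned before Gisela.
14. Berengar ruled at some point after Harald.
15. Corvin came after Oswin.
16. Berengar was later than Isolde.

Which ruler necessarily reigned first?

Aldric

Aldric has a chain of constraints placing them before every other ruler, so Aldric must be first.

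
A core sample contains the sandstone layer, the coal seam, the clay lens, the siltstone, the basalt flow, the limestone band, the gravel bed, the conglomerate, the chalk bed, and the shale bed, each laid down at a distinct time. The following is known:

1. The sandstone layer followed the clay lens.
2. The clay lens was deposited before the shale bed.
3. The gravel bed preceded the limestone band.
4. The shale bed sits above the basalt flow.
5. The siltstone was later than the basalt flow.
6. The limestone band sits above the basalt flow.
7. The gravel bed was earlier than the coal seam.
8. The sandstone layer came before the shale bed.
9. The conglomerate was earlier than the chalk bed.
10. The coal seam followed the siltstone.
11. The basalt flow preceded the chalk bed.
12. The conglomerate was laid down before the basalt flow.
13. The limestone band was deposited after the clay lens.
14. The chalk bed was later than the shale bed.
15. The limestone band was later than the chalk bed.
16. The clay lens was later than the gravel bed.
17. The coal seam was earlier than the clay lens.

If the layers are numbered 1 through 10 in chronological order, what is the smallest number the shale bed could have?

8

The basalt flow, the clay lens, the coal seam, the conglomerate, the gravel bed, the sandstone layer, and the siltstone must all come before the shale bed — 7 forced predecessors.
Nothing else is forced ahead of the shale bed, so its earliest slot is position 7 + 1 = 8.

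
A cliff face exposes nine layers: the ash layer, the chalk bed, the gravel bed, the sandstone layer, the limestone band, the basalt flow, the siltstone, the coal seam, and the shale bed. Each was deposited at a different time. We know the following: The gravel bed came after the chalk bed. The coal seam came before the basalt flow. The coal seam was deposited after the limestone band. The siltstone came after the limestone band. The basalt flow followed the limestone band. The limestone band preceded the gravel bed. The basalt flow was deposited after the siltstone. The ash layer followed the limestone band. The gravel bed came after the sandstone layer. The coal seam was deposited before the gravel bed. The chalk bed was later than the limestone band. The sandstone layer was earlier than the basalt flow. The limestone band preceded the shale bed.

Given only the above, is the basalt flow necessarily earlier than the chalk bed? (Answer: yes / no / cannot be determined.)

No chain of stated constraints runs from the basalt flow to the chalk bed, and none runs from the chalk bed to the basalt flow either.
So the relative order of the basalt flow and the chalk bed is not fixed by the given facts.

cannot be determined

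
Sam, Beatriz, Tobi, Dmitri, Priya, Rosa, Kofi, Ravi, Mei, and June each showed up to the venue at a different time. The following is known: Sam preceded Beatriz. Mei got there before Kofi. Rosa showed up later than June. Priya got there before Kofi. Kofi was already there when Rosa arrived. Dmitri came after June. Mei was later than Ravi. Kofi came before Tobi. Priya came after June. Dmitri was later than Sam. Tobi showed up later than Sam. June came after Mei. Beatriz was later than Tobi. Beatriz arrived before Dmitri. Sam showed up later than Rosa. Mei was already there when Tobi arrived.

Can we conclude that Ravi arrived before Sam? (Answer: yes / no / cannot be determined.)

yes

Chain the constraints: Ravi → Mei → Kofi → Rosa → Sam. Each link is directly stated, so Ravi comes before Sam.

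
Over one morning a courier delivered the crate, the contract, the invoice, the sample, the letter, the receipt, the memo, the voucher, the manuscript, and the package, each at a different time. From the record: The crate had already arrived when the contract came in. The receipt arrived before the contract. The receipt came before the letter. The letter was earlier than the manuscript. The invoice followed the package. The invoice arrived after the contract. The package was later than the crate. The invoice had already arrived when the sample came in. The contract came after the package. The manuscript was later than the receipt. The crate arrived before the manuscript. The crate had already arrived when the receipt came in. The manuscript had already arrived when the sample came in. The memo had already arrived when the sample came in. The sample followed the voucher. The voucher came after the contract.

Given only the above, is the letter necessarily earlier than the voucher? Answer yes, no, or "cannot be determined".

No chain of stated constraints runs from the letter to the voucher, and none runs from the voucher to the letter either.
So the relative order of the letter and the voucher is not fixed by the given facts.

cannot be determined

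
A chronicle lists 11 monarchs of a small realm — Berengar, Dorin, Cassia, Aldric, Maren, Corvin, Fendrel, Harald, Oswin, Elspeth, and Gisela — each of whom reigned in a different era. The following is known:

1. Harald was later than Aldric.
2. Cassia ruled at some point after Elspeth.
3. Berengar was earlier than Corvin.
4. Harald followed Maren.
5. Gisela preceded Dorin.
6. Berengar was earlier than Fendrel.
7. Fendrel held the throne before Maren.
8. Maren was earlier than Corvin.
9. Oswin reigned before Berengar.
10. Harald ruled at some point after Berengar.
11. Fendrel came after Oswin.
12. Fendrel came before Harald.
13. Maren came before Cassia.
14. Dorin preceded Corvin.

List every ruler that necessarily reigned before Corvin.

Directly stated before Corvin: Berengar, Dorin, and Maren.
Fendrel reaches Corvin via Fendrel → Maren → Corvin.
Gisela reaches Corvin via Gisela → Dorin → Corvin.
Oswin reaches Corvin via Oswin → Berengar → Corvin.

Berengar, Dorin, Fendrel, Gisela, Maren, Oswin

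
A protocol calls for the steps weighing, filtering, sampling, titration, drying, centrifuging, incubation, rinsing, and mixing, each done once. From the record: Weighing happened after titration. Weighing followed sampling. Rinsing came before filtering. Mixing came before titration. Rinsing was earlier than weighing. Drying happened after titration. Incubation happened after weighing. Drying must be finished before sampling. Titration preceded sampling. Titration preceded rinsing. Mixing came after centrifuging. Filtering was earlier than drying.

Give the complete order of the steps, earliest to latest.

The constraints fix every adjacent pair, so only one ordering works:
centrifuging → mixing → titration → rinsing → filtering → drying → sampling → weighing → incubation.

centrifuging, mixing, titration, rinsing, filtering, drying, sampling, weighing, incubation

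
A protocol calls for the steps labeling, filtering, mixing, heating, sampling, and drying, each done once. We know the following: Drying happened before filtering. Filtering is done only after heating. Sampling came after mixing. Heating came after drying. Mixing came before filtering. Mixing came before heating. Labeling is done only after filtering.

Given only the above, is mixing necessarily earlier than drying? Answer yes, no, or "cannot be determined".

No chain of stated constraints runs from mixing to drying, and none runs from drying to mixing either.
So the relative order of mixing and drying is not fixed by the given facts.

cannot be determined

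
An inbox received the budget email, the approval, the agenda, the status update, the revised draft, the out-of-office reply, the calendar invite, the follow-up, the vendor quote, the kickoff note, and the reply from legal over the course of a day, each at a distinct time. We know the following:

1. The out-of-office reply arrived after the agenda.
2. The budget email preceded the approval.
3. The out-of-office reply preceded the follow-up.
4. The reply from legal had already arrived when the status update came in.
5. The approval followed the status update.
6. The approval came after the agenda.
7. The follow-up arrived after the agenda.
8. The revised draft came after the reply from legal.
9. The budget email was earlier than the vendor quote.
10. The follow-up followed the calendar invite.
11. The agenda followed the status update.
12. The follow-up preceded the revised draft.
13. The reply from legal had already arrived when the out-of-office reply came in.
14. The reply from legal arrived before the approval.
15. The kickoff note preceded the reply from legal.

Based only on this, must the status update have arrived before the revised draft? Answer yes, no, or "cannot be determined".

yes

Chain the constraints: the status update → the agenda → the follow-up → the revised draft. Each link is directly stated, so the status update comes before the revised draft.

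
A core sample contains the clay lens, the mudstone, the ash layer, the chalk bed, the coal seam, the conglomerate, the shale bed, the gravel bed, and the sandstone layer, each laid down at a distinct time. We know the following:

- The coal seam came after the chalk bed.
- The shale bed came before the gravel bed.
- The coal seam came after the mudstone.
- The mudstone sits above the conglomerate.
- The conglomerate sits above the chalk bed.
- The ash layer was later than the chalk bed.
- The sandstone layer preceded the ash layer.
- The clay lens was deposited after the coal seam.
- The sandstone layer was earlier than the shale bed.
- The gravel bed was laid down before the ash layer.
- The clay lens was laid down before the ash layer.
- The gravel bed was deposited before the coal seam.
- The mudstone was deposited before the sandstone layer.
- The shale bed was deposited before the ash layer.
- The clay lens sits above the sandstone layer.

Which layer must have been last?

the ash layer

Every other layer has a chain of constraints placing it before the ash layer, so the ash layer is last.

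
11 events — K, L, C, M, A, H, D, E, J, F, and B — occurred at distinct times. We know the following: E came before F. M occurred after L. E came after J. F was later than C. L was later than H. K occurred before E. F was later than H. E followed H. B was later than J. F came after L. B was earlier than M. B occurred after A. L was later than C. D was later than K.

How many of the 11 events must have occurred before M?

6

Directly stated before M: B and L.
A reaches M via A → B → M.
C reaches M via C → L → M.
H reaches M via H → L → M.
Likewise J reaches M by chaining the stated constraints.
No chain forces E (or any of the others) ahead of M.
That's A, B, C, H, J, and L — 6 in all.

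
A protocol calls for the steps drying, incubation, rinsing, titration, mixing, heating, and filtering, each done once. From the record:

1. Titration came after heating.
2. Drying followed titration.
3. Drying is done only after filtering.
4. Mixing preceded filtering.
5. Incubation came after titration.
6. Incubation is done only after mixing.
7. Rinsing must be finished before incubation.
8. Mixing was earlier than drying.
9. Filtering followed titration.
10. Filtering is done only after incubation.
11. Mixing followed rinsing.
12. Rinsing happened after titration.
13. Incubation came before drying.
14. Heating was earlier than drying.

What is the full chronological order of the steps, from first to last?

The constraints fix every adjacent pair, so only one ordering works:
heating → titration → rinsing → mixing → incubation → filtering → drying.

heating, titration, rinsing, mixing, incubation, filtering, drying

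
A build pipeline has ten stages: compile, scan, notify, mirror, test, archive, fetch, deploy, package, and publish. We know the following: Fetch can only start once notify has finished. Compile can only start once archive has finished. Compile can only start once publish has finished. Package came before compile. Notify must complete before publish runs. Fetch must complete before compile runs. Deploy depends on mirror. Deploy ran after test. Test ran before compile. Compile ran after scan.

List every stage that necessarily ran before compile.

archive, fetch, notify, package, publish, scan, test

Directly stated before compile: archive, fetch, package, publish, scan, and test.
Notify reaches compile via notify → fetch → compile.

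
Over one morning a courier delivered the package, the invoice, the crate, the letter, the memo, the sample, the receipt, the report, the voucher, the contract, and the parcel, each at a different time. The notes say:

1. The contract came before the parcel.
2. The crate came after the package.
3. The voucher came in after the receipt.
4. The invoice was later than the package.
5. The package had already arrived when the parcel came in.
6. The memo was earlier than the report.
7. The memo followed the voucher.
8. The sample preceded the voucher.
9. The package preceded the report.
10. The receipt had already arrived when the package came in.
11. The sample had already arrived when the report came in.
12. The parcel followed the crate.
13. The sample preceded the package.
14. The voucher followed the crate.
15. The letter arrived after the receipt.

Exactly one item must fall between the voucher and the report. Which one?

Tracing the constraints gives the voucher → the memo → the report, so the memo sits after the voucher and before the report.
No other item is forced both after the voucher and before the report.

the memo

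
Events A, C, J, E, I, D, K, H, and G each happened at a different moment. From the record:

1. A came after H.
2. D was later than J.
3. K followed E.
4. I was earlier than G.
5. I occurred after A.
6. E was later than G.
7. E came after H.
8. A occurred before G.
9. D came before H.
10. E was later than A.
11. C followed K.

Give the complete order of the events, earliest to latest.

The constraints fix every adjacent pair, so only one ordering works:
J → D → H → A → I → G → E → K → C.

J, D, H, A, I, G, E, K, C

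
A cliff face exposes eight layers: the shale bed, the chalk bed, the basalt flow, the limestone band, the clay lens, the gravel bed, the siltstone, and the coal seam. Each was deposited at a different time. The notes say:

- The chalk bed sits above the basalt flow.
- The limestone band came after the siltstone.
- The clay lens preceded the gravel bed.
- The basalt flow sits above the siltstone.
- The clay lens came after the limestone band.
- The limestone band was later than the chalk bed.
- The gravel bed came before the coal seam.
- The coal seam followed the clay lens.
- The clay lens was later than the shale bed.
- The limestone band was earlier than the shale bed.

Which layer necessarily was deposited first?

The siltstone has a chain of constraints placing it before every other layer, so the siltstone must be first.

the siltstone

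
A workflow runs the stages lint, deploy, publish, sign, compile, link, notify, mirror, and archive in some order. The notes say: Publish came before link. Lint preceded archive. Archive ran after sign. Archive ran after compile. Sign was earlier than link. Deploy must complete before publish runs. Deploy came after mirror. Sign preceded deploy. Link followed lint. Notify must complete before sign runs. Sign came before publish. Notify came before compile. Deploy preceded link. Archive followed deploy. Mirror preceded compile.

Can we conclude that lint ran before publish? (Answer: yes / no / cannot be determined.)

No chain of stated constraints runs from lint to publish, and none runs from publish to lint either.
So the relative order of lint and publish is not fixed by the given facts.

cannot be determined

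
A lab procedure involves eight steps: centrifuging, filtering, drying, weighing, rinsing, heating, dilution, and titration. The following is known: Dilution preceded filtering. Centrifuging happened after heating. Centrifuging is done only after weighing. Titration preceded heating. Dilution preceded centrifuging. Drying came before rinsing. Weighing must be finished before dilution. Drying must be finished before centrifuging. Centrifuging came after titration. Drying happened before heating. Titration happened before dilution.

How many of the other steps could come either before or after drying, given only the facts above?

Forced after drying: centrifuging, heating, and rinsing.
That leaves dilution, filtering, titration, and weighing with no forced order relative to drying — 4.

4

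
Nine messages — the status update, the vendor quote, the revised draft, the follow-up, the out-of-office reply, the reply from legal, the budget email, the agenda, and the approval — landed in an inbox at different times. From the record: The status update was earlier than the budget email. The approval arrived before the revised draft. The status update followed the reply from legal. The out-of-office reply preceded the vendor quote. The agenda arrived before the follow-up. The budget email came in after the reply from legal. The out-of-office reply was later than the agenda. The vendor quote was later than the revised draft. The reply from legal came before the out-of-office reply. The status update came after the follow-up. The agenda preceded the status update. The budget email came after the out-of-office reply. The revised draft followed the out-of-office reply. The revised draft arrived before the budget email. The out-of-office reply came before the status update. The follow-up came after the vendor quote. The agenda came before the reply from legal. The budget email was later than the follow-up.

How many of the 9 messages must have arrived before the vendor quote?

Directly stated before the vendor quote: the out-of-office reply and the revised draft.
The agenda reaches the vendor quote via the agenda → the out-of-office reply → the vendor quote.
The approval reaches the vendor quote via the approval → the revised draft → the vendor quote.
The reply from legal reaches the vendor quote via the reply from legal → the out-of-office reply → the vendor quote.
That's the agenda, the approval, the out-of-office reply, the reply from legal, and the revised draft — 5 in all.

5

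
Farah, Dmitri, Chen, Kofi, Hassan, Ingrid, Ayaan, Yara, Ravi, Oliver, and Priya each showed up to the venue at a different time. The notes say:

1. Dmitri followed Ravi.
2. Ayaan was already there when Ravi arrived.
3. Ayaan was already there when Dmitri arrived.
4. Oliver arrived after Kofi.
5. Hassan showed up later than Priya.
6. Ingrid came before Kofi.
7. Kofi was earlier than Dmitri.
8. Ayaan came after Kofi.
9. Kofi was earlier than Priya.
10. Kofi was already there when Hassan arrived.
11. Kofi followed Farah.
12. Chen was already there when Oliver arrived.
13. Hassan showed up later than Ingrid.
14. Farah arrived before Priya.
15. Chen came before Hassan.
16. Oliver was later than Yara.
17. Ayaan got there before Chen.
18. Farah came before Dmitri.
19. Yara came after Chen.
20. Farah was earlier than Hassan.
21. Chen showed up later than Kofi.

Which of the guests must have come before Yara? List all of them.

Ayaan, Chen, Farah, Ingrid, Kofi

Directly stated before Yara: Chen.
Ayaan reaches Yara via Ayaan → Chen → Yara.
Farah reaches Yara via Farah → Kofi → Chen → Yara.
Ingrid reaches Yara via Ingrid → Kofi → Chen → Yara.
Likewise Kofi reaches Yara by chaining the stated constraints.
No chain forces Dmitri (or any of the others) ahead of Yara.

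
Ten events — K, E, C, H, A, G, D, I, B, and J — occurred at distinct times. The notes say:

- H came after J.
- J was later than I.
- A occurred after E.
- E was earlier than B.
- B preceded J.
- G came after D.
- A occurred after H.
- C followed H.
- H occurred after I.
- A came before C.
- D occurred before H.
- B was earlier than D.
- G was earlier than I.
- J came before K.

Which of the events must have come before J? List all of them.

B, D, E, G, I

Directly stated before J: B and I.
D reaches J via D → G → I → J.
E reaches J via E → B → J.
G reaches J via G → I → J.
No chain forces K (or any of the others) ahead of J.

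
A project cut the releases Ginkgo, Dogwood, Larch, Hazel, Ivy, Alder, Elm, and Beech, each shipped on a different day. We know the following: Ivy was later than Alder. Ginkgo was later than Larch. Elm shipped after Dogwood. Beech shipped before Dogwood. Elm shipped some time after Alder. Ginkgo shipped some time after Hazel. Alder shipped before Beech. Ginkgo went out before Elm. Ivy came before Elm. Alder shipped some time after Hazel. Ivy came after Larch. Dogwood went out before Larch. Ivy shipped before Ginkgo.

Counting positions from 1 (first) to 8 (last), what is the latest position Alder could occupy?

Alder must come before Beech, Dogwood, Elm, Ginkgo, Ivy, and Larch — 6 releases forced after it.
Everything else can be placed before Alder in some valid order, so Alder can sit as late as position 8 − 6 = 2.

2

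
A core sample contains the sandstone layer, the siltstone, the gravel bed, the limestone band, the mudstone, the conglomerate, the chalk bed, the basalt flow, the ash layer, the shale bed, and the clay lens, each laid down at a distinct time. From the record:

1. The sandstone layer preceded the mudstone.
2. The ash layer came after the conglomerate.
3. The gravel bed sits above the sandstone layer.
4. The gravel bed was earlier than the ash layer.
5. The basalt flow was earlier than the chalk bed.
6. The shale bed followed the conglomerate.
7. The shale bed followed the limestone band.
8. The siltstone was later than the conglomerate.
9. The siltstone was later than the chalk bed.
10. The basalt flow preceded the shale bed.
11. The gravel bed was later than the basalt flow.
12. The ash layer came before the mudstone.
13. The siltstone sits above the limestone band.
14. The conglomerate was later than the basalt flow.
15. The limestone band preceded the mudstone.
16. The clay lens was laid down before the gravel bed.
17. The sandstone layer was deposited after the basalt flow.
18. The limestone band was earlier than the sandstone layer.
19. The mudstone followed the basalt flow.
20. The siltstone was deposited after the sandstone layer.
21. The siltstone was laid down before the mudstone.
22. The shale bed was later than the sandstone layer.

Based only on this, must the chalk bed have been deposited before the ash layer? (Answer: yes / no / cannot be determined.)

cannot be determined

No chain of stated constraints runs from the chalk bed to the ash layer, and none runs from the ash layer to the chalk bed either.
So the relative order of the chalk bed and the ash layer is not fixed by the given facts.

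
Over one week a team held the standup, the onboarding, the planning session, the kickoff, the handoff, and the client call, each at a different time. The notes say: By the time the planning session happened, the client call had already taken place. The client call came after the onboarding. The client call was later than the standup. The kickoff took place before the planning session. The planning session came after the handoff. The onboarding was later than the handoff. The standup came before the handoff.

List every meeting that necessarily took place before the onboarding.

the handoff, the standup

Directly stated before the onboarding: the handoff.
The standup reaches the onboarding via the standup → the handoff → the onboarding.
No chain forces the planning session (or any of the others) ahead of the onboarding.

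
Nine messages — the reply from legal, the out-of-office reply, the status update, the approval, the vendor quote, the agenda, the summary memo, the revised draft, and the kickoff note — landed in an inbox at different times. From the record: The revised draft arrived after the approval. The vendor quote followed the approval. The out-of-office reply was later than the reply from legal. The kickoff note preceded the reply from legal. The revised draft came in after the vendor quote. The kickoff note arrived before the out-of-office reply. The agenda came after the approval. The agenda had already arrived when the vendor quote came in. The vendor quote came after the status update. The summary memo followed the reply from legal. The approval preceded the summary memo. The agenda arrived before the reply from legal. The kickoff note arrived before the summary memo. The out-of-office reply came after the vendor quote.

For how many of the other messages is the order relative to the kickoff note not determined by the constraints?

Forced after the kickoff note: the out-of-office reply, the reply from legal, and the summary memo.
That leaves the agenda, the approval, the revised draft, the status update, and the vendor quote with no forced order relative to the kickoff note — 5.

5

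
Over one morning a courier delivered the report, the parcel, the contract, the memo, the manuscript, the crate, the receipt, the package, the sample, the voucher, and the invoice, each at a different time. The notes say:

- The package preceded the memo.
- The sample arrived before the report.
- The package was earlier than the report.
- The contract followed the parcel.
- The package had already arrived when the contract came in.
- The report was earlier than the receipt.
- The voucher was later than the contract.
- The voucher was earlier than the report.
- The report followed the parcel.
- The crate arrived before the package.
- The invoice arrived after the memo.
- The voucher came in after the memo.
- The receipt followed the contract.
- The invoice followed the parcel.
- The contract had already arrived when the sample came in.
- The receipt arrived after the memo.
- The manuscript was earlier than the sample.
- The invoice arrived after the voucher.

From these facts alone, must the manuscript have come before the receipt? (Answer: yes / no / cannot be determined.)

Chain the constraints: the manuscript → the sample → the report → the receipt. Each link is directly stated, so the manuscript comes before the receipt.

yes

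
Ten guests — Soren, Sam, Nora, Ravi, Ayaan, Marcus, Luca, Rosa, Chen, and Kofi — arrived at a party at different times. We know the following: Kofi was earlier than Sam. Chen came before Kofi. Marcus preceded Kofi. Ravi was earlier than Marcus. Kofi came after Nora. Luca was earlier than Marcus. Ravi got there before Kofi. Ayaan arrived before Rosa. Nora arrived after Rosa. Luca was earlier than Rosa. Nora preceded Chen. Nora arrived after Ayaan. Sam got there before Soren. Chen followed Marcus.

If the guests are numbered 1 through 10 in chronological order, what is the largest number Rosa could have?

Rosa must come before Chen, Kofi, Nora, Sam, and Soren — 5 guests forced after them.
Everything else can be placed before Rosa in some valid order, so Rosa can sit as late as position 10 − 5 = 5.

5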